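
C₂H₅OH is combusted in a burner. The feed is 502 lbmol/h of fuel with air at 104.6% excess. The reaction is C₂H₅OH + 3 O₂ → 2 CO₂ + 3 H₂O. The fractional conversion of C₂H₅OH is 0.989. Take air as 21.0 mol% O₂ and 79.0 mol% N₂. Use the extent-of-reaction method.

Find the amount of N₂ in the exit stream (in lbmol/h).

Stoichiometric O₂ = 3 × 502 = 1506 lbmol/h; O₂ fed = 1506 × 2.046 = 3081 lbmol/h.
N₂ fed = 3081 × 79/21 = 11590 lbmol/h.
Fuel reacted = 0.989 × 502 → ξ = 496.5 lbmol/h.
Outlet (n = n₀ + ν ξ):
  C₂H₅OH: 502 − 1(496.5) = 5.522
  O₂: 3081 − 3(496.5) = 1592
  N₂: 11590 (inert)
  CO₂: 0 + 2(496.5) = 993
  H₂O: 0 + 3(496.5) = 1489

11600 lbmol/h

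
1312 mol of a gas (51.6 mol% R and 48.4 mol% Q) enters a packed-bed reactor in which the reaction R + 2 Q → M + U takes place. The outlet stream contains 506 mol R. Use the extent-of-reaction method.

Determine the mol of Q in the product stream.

For R: n = n₀ − 1ξ → 506 = 677 − 1ξ, giving ξ = 171 mol.
Outlet amounts (n = n₀ + ν ξ):
  R: 677 − 1(171) = 506
  Q: 635 − 2(171) = 293
  M: 0 + 1(171) = 171
  U: 0 + 1(171) = 171

293 mol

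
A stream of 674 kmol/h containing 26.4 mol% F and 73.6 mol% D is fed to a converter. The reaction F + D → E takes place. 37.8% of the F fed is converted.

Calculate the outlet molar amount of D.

F reacted = 0.378 × 177.9 = 67.26 kmol/h; ν_F = −1, so ξ = 67.26/1 = 67.26 kmol/h.
Outlet amounts (n = n₀ + ν ξ):
  F: 177.9 − 1(67.26) = 110.7
  D: 496.1 − 1(67.26) = 428.8
  E: 0 + 1(67.26) = 67.26

429 kmol/h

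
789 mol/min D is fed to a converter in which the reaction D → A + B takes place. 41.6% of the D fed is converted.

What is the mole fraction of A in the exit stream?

0.294

D reacted = 0.416 × 789 = 328.2 mol/min; ν_D = −1, so ξ = 328.2/1 = 328.2 mol/min.
Outlet amounts (n = n₀ + ν ξ):
  D: 789 − 1(328.2) = 460.8
  A: 0 + 1(328.2) = 328.2
  B: 0 + 1(328.2) = 328.2
Total out = 1117 mol/min; y_A = 328.2 / 1117 = 0.2938.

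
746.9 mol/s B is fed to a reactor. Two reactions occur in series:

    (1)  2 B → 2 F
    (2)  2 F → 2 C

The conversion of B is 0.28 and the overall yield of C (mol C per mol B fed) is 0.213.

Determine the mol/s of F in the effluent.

Conversion of B: B consumed = 2ξ₁ = 0.28 × 746.9 → ξ₁ = 104.6 mol/s.
Yield of C: 2ξ₂ / 746.9 = 0.213 → ξ₂ = 79.54 mol/s.
Outlet amounts (n = n₀ + Σ ν·ξ):
  B: 746.9 − 2(104.6) = 537.8
  F: 0 + 2(104.6) − 2(79.54) = 50.04
  C: 0 + 2(79.54) = 159.1

50 mol/s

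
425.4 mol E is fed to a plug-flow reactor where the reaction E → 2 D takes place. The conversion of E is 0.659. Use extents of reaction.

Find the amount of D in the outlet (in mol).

561 mol

E reacted = 0.659 × 425.4 = 280.3 mol; ν_E = −1, so ξ = 280.3/1 = 280.3 mol.
Outlet amounts (n = n₀ + ν ξ):
  E: 425.4 − 1(280.3) = 145.1
  D: 0 + 2(280.3) = 560.7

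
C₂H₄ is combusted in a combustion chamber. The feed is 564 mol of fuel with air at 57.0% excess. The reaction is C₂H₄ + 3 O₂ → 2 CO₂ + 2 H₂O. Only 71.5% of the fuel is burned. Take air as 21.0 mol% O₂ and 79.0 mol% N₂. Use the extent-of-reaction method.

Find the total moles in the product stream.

13200 mol

Stoichiometric O₂ = 3 × 564 = 1692 mol; O₂ fed = 1692 × 1.570 = 2656 mol.
N₂ fed = 2656 × 79/21 = 9993 mol.
Fuel reacted = 0.715 × 564 → ξ = 403.3 mol.
Outlet (n = n₀ + ν ξ):
  C₂H₄: 564 − 1(403.3) = 160.7
  O₂: 2656 − 3(403.3) = 1447
  N₂: 9993 (inert)
  CO₂: 0 + 2(403.3) = 806.5
  H₂O: 0 + 2(403.3) = 806.5
Total out = 160.7 + 1447 + 9993 + 806.5 + 806.5 = 13210 mol.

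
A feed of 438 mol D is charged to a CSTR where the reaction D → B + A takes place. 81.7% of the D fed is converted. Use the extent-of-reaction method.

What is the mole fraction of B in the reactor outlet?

0.45

D reacted = 0.817 × 438 = 357.8 mol; ν_D = −1, so ξ = 357.8/1 = 357.8 mol.
Outlet amounts (n = n₀ + ν ξ):
  D: 438 − 1(357.8) = 80.15
  B: 0 + 1(357.8) = 357.8
  A: 0 + 1(357.8) = 357.8
Total out = 795.8 mol; y_B = 357.8 / 795.8 = 0.4496.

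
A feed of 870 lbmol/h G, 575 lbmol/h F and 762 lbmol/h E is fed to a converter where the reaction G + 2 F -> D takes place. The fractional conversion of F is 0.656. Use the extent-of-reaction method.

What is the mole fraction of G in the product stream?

0.372

F reacted = 0.656 × 575 = 377.2 lbmol/h; ν_F = −2, so ξ = 377.2/2 = 188.6 lbmol/h.
Outlet amounts (n = n₀ + ν ξ):
  G: 870 − 1(188.6) = 681.4
  F: 575 − 2(188.6) = 197.8
  D: 0 + 1(188.6) = 188.6
  E: 762 (inert)
Total out = 1830 lbmol/h; y_G = 681.4 / 1830 = 0.3724.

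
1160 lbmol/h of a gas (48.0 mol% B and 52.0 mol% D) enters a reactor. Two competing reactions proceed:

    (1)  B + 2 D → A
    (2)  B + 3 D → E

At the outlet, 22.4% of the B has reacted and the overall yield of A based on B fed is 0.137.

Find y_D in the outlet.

0.354

Yield of A: 1ξ₁ / 556.8 = 0.137 → ξ₁ = 76.28 lbmol/h.
Conversion of B: 1ξ₁ + 1ξ₂ = 0.224 × 556.8 = 124.7 → ξ₂ = 48.44 lbmol/h.
Outlet amounts (n = n₀ + Σ ν·ξ):
  B: 556.8 − 1(76.28) − 1(48.44) = 432.1
  D: 603.2 − 2(76.28) − 3(48.44) = 305.3
  A: 0 + 1(76.28) = 76.28
  E: 0 + 1(48.44) = 48.44
Total out = 862.1 lbmol/h; y_D = 305.3 / 862.1 = 0.3541.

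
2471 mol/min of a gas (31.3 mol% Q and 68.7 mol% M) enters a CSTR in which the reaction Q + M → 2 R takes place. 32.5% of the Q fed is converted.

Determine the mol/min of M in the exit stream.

1450 mol/min

Q reacted = 0.325 × 773.4 = 251.4 mol/min; ν_Q = −1, so ξ = 251.4/1 = 251.4 mol/min.
Outlet amounts (n = n₀ + ν ξ):
  Q: 773.4 − 1(251.4) = 522.1
  M: 1698 − 1(251.4) = 1446
  R: 0 + 2(251.4) = 502.7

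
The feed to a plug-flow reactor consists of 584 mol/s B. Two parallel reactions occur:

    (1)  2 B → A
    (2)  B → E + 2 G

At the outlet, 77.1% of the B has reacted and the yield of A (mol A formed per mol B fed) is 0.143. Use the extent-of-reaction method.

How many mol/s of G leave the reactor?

566 mol/s

Yield of A: 1ξ₁ / 584 = 0.143 → ξ₁ = 83.51 mol/s.
Conversion of B: 2ξ₁ + 1ξ₂ = 0.771 × 584 = 450.3 → ξ₂ = 283.2 mol/s.
Outlet amounts (n = n₀ + Σ ν·ξ):
  B: 584 − 2(83.51) − 1(283.2) = 133.7
  A: 0 + 1(83.51) = 83.51
  E: 0 + 1(283.2) = 283.2
  G: 0 + 2(283.2) = 566.5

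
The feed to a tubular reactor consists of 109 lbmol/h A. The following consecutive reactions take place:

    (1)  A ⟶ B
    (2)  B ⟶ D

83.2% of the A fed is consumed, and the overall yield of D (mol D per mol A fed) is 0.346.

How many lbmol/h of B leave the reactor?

Conversion of A: A consumed = 1ξ₁ = 0.832 × 109 → ξ₁ = 90.69 lbmol/h.
Yield of D: 1ξ₂ / 109 = 0.346 → ξ₂ = 37.71 lbmol/h.
Outlet amounts (n = n₀ + Σ ν·ξ):
  A: 109 − 1(90.69) = 18.31
  B: 0 + 1(90.69) − 1(37.71) = 52.97
  D: 0 + 1(37.71) = 37.71

53 lbmol/h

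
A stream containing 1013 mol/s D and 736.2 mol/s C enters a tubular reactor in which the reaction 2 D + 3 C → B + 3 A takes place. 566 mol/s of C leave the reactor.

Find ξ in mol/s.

ξ = 56.7 mol/s

For C: n = n₀ − 3ξ → 566 = 736.2 − 3ξ, giving ξ = 56.73 mol/s.
Outlet amounts (n = n₀ + ν ξ):
  D: 1013 − 2(56.73) = 899.5
  C: 736.2 − 3(56.73) = 566
  B: 0 + 1(56.73) = 56.73
  A: 0 + 3(56.73) = 170.2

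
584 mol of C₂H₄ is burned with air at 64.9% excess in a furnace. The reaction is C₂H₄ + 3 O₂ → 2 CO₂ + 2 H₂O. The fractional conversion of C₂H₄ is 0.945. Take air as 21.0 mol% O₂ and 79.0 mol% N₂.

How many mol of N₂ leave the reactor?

10900 mol

Stoichiometric O₂ = 3 × 584 = 1752 mol; O₂ fed = 1752 × 1.649 = 2889 mol.
N₂ fed = 2889 × 79/21 = 10870 mol.
Fuel reacted = 0.945 × 584 → ξ = 551.9 mol.
Outlet (n = n₀ + ν ξ):
  C₂H₄: 584 − 1(551.9) = 32.12
  O₂: 2889 − 3(551.9) = 1233
  N₂: 10870 (inert)
  CO₂: 0 + 2(551.9) = 1104
  H₂O: 0 + 2(551.9) = 1104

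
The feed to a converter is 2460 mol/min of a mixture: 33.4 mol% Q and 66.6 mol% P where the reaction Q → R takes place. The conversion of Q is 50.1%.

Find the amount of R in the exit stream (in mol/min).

412 mol/min

Q reacted = 0.501 × 821.6 = 411.6 mol/min; ν_Q = −1, so ξ = 411.6/1 = 411.6 mol/min.
Outlet amounts (n = n₀ + ν ξ):
  Q: 821.6 − 1(411.6) = 410
  R: 0 + 1(411.6) = 411.6
  P: 1638 (inert)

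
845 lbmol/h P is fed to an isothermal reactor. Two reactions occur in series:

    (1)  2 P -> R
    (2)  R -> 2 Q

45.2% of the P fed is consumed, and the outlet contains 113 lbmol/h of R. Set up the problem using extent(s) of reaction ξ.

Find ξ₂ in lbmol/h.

ξ₂ = 78 lbmol/h

Conversion of P: P consumed = 2ξ₁ = 0.452 × 845 → ξ₁ = 191 lbmol/h.
R balance: n_R = 0 + 1ξ₁ − 1ξ₂ = 113 → ξ₂ = (1·191 − 113)/1 = 77.97 lbmol/h.
Outlet amounts (n = n₀ + Σ ν·ξ):
  P: 845 − 2(191) = 463.1
  R: 0 + 1(191) − 1(77.97) = 113
  Q: 0 + 2(77.97) = 155.9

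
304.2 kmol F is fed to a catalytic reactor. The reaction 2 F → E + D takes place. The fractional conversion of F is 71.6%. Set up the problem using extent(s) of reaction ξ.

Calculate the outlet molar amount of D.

109 kmol

F reacted = 0.716 × 304.2 = 217.8 kmol; ν_F = −2, so ξ = 217.8/2 = 108.9 kmol.
Outlet amounts (n = n₀ + ν ξ):
  F: 304.2 − 2(108.9) = 86.39
  E: 0 + 1(108.9) = 108.9
  D: 0 + 1(108.9) = 108.9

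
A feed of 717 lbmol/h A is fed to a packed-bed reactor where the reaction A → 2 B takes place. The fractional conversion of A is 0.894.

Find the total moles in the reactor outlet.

1360 lbmol/h

A reacted = 0.894 × 717 = 641 lbmol/h; ν_A = −1, so ξ = 641/1 = 641 lbmol/h.
Outlet amounts (n = n₀ + ν ξ):
  A: 717 − 1(641) = 76
  B: 0 + 2(641) = 1282
Total out = 76 + 1282 = 1358 lbmol/h.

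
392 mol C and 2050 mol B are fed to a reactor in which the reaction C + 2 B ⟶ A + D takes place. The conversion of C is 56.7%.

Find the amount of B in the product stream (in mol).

C reacted = 0.567 × 392 = 222.3 mol; ν_C = −1, so ξ = 222.3/1 = 222.3 mol.
Outlet amounts (n = n₀ + ν ξ):
  C: 392 − 1(222.3) = 169.7
  B: 2050 − 2(222.3) = 1605
  A: 0 + 1(222.3) = 222.3
  D: 0 + 1(222.3) = 222.3

1610 mol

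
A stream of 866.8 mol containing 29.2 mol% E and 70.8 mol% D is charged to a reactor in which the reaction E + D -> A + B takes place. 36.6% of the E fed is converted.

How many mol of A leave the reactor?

92.6 mol

E reacted = 0.366 × 253.1 = 92.64 mol; ν_E = −1, so ξ = 92.64/1 = 92.64 mol.
Outlet amounts (n = n₀ + ν ξ):
  E: 253.1 − 1(92.64) = 160.5
  D: 613.7 − 1(92.64) = 521.1
  A: 0 + 1(92.64) = 92.64
  B: 0 + 1(92.64) = 92.64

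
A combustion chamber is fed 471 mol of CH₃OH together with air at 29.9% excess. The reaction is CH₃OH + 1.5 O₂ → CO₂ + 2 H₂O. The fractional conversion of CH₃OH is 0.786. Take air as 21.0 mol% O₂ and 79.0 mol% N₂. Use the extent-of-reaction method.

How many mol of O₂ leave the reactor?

Stoichiometric O₂ = 1.5 × 471 = 706.5 mol; O₂ fed = 706.5 × 1.299 = 917.7 mol.
N₂ fed = 917.7 × 79/21 = 3452 mol.
Fuel reacted = 0.786 × 471 → ξ = 370.2 mol.
Outlet (n = n₀ + ν ξ):
  CH₃OH: 471 − 1(370.2) = 100.8
  O₂: 917.7 − 1.5(370.2) = 362.4
  N₂: 3452 (inert)
  CO₂: 0 + 1(370.2) = 370.2
  H₂O: 0 + 2(370.2) = 740.4

362 mol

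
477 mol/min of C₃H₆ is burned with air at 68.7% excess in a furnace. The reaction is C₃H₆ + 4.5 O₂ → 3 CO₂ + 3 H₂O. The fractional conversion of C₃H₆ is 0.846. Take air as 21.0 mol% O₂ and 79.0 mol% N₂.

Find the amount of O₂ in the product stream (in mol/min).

Stoichiometric O₂ = 4.5 × 477 = 2146 mol/min; O₂ fed = 2146 × 1.687 = 3621 mol/min.
N₂ fed = 3621 × 79/21 = 13620 mol/min.
Fuel reacted = 0.846 × 477 → ξ = 403.5 mol/min.
Outlet (n = n₀ + ν ξ):
  C₃H₆: 477 − 1(403.5) = 73.46
  O₂: 3621 − 4.5(403.5) = 1805
  N₂: 13620 (inert)
  CO₂: 0 + 3(403.5) = 1211
  H₂O: 0 + 3(403.5) = 1211

1810 mol/min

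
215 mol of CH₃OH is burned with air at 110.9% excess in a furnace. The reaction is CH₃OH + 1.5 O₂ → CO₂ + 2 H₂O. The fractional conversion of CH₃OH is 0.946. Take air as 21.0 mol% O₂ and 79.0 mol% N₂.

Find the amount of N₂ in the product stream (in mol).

2560 mol

Stoichiometric O₂ = 1.5 × 215 = 322.5 mol; O₂ fed = 322.5 × 2.109 = 680.2 mol.
N₂ fed = 680.2 × 79/21 = 2559 mol.
Fuel reacted = 0.946 × 215 → ξ = 203.4 mol.
Outlet (n = n₀ + ν ξ):
  CH₃OH: 215 − 1(203.4) = 11.61
  O₂: 680.2 − 1.5(203.4) = 375.1
  N₂: 2559 (inert)
  CO₂: 0 + 1(203.4) = 203.4
  H₂O: 0 + 2(203.4) = 406.8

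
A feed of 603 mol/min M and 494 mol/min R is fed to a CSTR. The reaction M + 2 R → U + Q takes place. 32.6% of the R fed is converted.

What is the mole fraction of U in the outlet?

0.0792

R reacted = 0.326 × 494 = 161 mol/min; ν_R = −2, so ξ = 161/2 = 80.52 mol/min.
Outlet amounts (n = n₀ + ν ξ):
  M: 603 − 1(80.52) = 522.5
  R: 494 − 2(80.52) = 333
  U: 0 + 1(80.52) = 80.52
  Q: 0 + 1(80.52) = 80.52
Total out = 1016 mol/min; y_U = 80.52 / 1016 = 0.07922.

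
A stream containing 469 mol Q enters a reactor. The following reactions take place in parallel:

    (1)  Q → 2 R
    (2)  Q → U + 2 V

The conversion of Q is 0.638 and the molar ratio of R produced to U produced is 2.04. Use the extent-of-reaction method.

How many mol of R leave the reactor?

302 mol

Conversion of Q: Q consumed = 0.638 × 469 = 299.2 mol = 1ξ₁ + 1ξ₂.
Selectivity: 2ξ₁ / (1ξ₂) = 2.04 → ξ₁ = 1.02 ξ₂.
Substitute: (1·1.02 + 1) ξ₂ = 299.2 → ξ₂ = 148.1 mol, ξ₁ = 151.1 mol.
Outlet amounts (n = n₀ + Σ ν·ξ):
  Q: 469 − 1(151.1) − 1(148.1) = 169.8
  R: 0 + 2(151.1) = 302.2
  U: 0 + 1(148.1) = 148.1
  V: 0 + 2(148.1) = 296.3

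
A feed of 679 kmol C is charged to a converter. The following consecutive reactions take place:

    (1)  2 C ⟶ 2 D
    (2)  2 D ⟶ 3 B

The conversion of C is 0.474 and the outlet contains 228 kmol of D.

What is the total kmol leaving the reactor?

726 kmol

Conversion of C: C consumed = 2ξ₁ = 0.474 × 679 → ξ₁ = 160.9 kmol.
D balance: n_D = 0 + 2ξ₁ − 2ξ₂ = 228 → ξ₂ = (2·160.9 − 228)/2 = 46.92 kmol.
Outlet amounts (n = n₀ + Σ ν·ξ):
  C: 679 − 2(160.9) = 357.2
  D: 0 + 2(160.9) − 2(46.92) = 228
  B: 0 + 3(46.92) = 140.8
Total out = 357.2 + 228 + 140.8 = 725.9 kmol.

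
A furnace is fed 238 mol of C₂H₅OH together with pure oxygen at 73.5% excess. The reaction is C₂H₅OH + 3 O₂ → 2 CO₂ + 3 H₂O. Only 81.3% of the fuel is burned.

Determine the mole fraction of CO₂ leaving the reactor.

Stoichiometric O₂ = 3 × 238 = 714 mol; O₂ fed = 714 × 1.735 = 1239 mol.
Fuel reacted = 0.813 × 238 → ξ = 193.5 mol.
Outlet (n = n₀ + ν ξ):
  C₂H₅OH: 238 − 1(193.5) = 44.51
  O₂: 1239 − 3(193.5) = 658.3
  CO₂: 0 + 2(193.5) = 387
  H₂O: 0 + 3(193.5) = 580.5
Total out = 1670 mol; y_CO₂ = 387 / 1670 = 0.2317.

0.232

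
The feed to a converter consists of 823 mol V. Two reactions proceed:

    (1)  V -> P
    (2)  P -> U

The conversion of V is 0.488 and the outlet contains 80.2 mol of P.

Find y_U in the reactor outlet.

0.391

Conversion of V: V consumed = 1ξ₁ = 0.488 × 823 → ξ₁ = 401.6 mol.
P balance: n_P = 0 + 1ξ₁ − 1ξ₂ = 80.2 → ξ₂ = (1·401.6 − 80.2)/1 = 321.4 mol.
Outlet amounts (n = n₀ + Σ ν·ξ):
  V: 823 − 1(401.6) = 421.4
  P: 0 + 1(401.6) − 1(321.4) = 80.2
  U: 0 + 1(321.4) = 321.4
Total out = 823 mol; y_U = 321.4 / 823 = 0.3906.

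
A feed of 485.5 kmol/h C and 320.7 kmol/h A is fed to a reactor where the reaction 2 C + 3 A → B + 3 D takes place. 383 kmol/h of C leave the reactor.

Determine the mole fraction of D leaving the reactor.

0.204

For C: n = n₀ − 2ξ → 383 = 485.5 − 2ξ, giving ξ = 51.25 kmol/h.
Outlet amounts (n = n₀ + ν ξ):
  C: 485.5 − 2(51.25) = 383
  A: 320.7 − 3(51.25) = 166.9
  B: 0 + 1(51.25) = 51.25
  D: 0 + 3(51.25) = 153.8
Total out = 755 kmol/h; y_D = 153.8 / 755 = 0.2037.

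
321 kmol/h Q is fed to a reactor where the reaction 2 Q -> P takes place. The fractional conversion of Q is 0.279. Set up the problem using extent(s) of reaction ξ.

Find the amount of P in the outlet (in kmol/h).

Q reacted = 0.279 × 321 = 89.56 kmol/h; ν_Q = −2, so ξ = 89.56/2 = 44.78 kmol/h.
Outlet amounts (n = n₀ + ν ξ):
  Q: 321 − 2(44.78) = 231.4
  P: 0 + 1(44.78) = 44.78

44.8 kmol/h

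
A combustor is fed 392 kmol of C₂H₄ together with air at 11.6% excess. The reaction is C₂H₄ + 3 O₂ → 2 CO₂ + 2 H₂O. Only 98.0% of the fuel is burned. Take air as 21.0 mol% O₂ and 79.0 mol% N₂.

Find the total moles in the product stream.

6640 kmol

Stoichiometric O₂ = 3 × 392 = 1176 kmol; O₂ fed = 1176 × 1.116 = 1312 kmol.
N₂ fed = 1312 × 79/21 = 4937 kmol.
Fuel reacted = 0.98 × 392 → ξ = 384.2 kmol.
Outlet (n = n₀ + ν ξ):
  C₂H₄: 392 − 1(384.2) = 7.84
  O₂: 1312 − 3(384.2) = 159.9
  N₂: 4937 (inert)
  CO₂: 0 + 2(384.2) = 768.3
  H₂O: 0 + 2(384.2) = 768.3
Total out = 7.84 + 159.9 + 4937 + 768.3 + 768.3 = 6642 kmol.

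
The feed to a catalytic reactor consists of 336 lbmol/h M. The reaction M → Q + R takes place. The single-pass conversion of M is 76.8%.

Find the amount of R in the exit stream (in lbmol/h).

258 lbmol/h

M reacted = 0.768 × 336 = 258 lbmol/h; ν_M = −1, so ξ = 258/1 = 258 lbmol/h.
Outlet amounts (n = n₀ + ν ξ):
  M: 336 − 1(258) = 77.95
  Q: 0 + 1(258) = 258
  R: 0 + 1(258) = 258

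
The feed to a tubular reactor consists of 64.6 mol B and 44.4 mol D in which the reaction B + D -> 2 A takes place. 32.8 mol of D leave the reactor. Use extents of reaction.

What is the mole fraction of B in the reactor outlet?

For D: n = n₀ − 1ξ → 32.8 = 44.4 − 1ξ, giving ξ = 11.6 mol.
Outlet amounts (n = n₀ + ν ξ):
  B: 64.6 − 1(11.6) = 53
  D: 44.4 − 1(11.6) = 32.8
  A: 0 + 2(11.6) = 23.2
Total out = 109 mol; y_B = 53 / 109 = 0.4862.

0.486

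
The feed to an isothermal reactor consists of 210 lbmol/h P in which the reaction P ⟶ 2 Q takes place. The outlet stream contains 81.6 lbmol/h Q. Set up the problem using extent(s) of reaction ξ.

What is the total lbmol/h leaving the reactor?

251 lbmol/h

For Q: n = n₀ + 2ξ → 81.6 = 0 + 2ξ, giving ξ = 40.8 lbmol/h.
Outlet amounts (n = n₀ + ν ξ):
  P: 210 − 1(40.8) = 169.2
  Q: 0 + 2(40.8) = 81.6
Total out = 169.2 + 81.6 = 250.8 lbmol/h.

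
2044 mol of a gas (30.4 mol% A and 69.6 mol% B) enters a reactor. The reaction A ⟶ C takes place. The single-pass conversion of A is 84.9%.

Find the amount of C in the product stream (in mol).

528 mol

A reacted = 0.849 × 621.4 = 527.5 mol; ν_A = −1, so ξ = 527.5/1 = 527.5 mol.
Outlet amounts (n = n₀ + ν ξ):
  A: 621.4 − 1(527.5) = 93.83
  C: 0 + 1(527.5) = 527.5
  B: 1423 (inert)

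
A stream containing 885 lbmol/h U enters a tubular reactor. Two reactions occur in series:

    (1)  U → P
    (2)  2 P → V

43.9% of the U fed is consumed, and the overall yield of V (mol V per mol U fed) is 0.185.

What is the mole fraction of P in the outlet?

Conversion of U: U consumed = 1ξ₁ = 0.439 × 885 → ξ₁ = 388.5 lbmol/h.
Yield of V: 1ξ₂ / 885 = 0.185 → ξ₂ = 163.7 lbmol/h.
Outlet amounts (n = n₀ + Σ ν·ξ):
  U: 885 − 1(388.5) = 496.5
  P: 0 + 1(388.5) − 2(163.7) = 61.06
  V: 0 + 1(163.7) = 163.7
Total out = 721.3 lbmol/h; y_P = 61.06 / 721.3 = 0.08466.

0.0847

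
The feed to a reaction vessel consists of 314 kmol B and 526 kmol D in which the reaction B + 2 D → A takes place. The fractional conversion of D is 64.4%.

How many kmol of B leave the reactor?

145 kmol

D reacted = 0.644 × 526 = 338.7 kmol; ν_D = −2, so ξ = 338.7/2 = 169.4 kmol.
Outlet amounts (n = n₀ + ν ξ):
  B: 314 − 1(169.4) = 144.6
  D: 526 − 2(169.4) = 187.3
  A: 0 + 1(169.4) = 169.4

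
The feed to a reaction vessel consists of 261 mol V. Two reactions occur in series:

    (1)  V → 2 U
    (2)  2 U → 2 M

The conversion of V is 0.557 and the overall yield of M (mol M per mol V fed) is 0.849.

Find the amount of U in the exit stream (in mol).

Conversion of V: V consumed = 1ξ₁ = 0.557 × 261 → ξ₁ = 145.4 mol.
Yield of M: 2ξ₂ / 261 = 0.849 → ξ₂ = 110.8 mol.
Outlet amounts (n = n₀ + Σ ν·ξ):
  V: 261 − 1(145.4) = 115.6
  U: 0 + 2(145.4) − 2(110.8) = 69.17
  M: 0 + 2(110.8) = 221.6

69.2 mol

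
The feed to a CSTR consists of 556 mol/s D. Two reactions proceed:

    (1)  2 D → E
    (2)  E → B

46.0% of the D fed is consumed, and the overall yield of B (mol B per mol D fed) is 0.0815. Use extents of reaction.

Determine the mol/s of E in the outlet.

82.6 mol/s

Conversion of D: D consumed = 2ξ₁ = 0.46 × 556 → ξ₁ = 127.9 mol/s.
Yield of B: 1ξ₂ / 556 = 0.0815 → ξ₂ = 45.31 mol/s.
Outlet amounts (n = n₀ + Σ ν·ξ):
  D: 556 − 2(127.9) = 300.2
  E: 0 + 1(127.9) − 1(45.31) = 82.57
  B: 0 + 1(45.31) = 45.31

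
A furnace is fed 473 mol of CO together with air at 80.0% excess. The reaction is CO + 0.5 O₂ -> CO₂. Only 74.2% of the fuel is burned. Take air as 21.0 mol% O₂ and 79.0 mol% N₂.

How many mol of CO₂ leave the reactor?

Stoichiometric O₂ = 0.5 × 473 = 236.5 mol; O₂ fed = 236.5 × 1.800 = 425.7 mol.
N₂ fed = 425.7 × 79/21 = 1601 mol.
Fuel reacted = 0.742 × 473 → ξ = 351 mol.
Outlet (n = n₀ + ν ξ):
  CO: 473 − 1(351) = 122
  O₂: 425.7 − 0.5(351) = 250.2
  N₂: 1601 (inert)
  CO₂: 0 + 1(351) = 351

351 mol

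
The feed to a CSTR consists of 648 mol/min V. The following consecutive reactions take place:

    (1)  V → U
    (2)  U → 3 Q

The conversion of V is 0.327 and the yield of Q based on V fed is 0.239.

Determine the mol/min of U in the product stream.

Conversion of V: V consumed = 1ξ₁ = 0.327 × 648 → ξ₁ = 211.9 mol/min.
Yield of Q: 3ξ₂ / 648 = 0.239 → ξ₂ = 51.62 mol/min.
Outlet amounts (n = n₀ + Σ ν·ξ):
  V: 648 − 1(211.9) = 436.1
  U: 0 + 1(211.9) − 1(51.62) = 160.3
  Q: 0 + 3(51.62) = 154.9

160 mol/min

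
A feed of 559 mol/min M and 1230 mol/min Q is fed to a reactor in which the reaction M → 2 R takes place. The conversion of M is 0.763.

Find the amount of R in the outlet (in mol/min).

853 mol/min

M reacted = 0.763 × 559 = 426.5 mol/min; ν_M = −1, so ξ = 426.5/1 = 426.5 mol/min.
Outlet amounts (n = n₀ + ν ξ):
  M: 559 − 1(426.5) = 132.5
  R: 0 + 2(426.5) = 853
  Q: 1230 (inert)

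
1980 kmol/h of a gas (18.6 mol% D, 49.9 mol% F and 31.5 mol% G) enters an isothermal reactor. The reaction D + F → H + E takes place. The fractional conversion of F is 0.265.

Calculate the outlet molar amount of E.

F reacted = 0.265 × 988 = 261.8 kmol/h; ν_F = −1, so ξ = 261.8/1 = 261.8 kmol/h.
Outlet amounts (n = n₀ + ν ξ):
  D: 368.3 − 1(261.8) = 106.5
  F: 988 − 1(261.8) = 726.2
  H: 0 + 1(261.8) = 261.8
  E: 0 + 1(261.8) = 261.8
  G: 623.7 (inert)

262 kmol/h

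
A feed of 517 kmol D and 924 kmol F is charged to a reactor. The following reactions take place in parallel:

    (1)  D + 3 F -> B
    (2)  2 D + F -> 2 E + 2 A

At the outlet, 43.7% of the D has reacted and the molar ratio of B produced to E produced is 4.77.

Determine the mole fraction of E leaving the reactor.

Conversion of D: D consumed = 0.437 × 517 = 225.9 kmol = 1ξ₁ + 2ξ₂.
Selectivity: 1ξ₁ / (2ξ₂) = 4.77 → ξ₁ = 9.54 ξ₂.
Substitute: (1·9.54 + 2) ξ₂ = 225.9 → ξ₂ = 19.58 kmol, ξ₁ = 186.8 kmol.
Outlet amounts (n = n₀ + Σ ν·ξ):
  D: 517 − 1(186.8) − 2(19.58) = 291.1
  F: 924 − 3(186.8) − 1(19.58) = 344.1
  B: 0 + 1(186.8) = 186.8
  E: 0 + 2(19.58) = 39.16
  A: 0 + 2(19.58) = 39.16
Total out = 900.3 kmol; y_E = 39.16 / 900.3 = 0.04349.

0.0435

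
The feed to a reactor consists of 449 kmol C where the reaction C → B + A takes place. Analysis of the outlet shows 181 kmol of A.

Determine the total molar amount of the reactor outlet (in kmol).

630 kmol

For A: n = n₀ + 1ξ → 181 = 0 + 1ξ, giving ξ = 181 kmol.
Outlet amounts (n = n₀ + ν ξ):
  C: 449 − 1(181) = 268
  B: 0 + 1(181) = 181
  A: 0 + 1(181) = 181
Total out = 268 + 181 + 181 = 630 kmol.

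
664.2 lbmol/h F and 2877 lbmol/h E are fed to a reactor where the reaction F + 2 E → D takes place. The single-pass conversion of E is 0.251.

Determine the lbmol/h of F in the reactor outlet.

E reacted = 0.251 × 2877 = 722.1 lbmol/h; ν_E = −2, so ξ = 722.1/2 = 361.1 lbmol/h.
Outlet amounts (n = n₀ + ν ξ):
  F: 664.2 − 1(361.1) = 303.1
  E: 2877 − 2(361.1) = 2155
  D: 0 + 1(361.1) = 361.1

303 lbmol/h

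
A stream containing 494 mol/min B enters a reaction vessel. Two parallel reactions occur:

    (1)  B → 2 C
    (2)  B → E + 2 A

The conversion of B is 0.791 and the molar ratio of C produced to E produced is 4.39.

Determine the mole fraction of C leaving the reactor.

0.533

Conversion of B: B consumed = 0.791 × 494 = 390.8 mol/min = 1ξ₁ + 1ξ₂.
Selectivity: 2ξ₁ / (1ξ₂) = 4.39 → ξ₁ = 2.195 ξ₂.
Substitute: (1·2.195 + 1) ξ₂ = 390.8 → ξ₂ = 122.3 mol/min, ξ₁ = 268.5 mol/min.
Outlet amounts (n = n₀ + Σ ν·ξ):
  B: 494 − 1(268.5) − 1(122.3) = 103.2
  C: 0 + 2(268.5) = 536.9
  E: 0 + 1(122.3) = 122.3
  A: 0 + 2(122.3) = 244.6
Total out = 1007 mol/min; y_C = 536.9 / 1007 = 0.5331.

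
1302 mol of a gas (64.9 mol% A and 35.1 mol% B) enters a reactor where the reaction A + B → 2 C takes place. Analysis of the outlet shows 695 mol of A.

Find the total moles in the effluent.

1300 mol

For A: n = n₀ − 1ξ → 695 = 845 − 1ξ, giving ξ = 150 mol.
Outlet amounts (n = n₀ + ν ξ):
  A: 845 − 1(150) = 695
  B: 457 − 1(150) = 307
  C: 0 + 2(150) = 300
Total out = 695 + 307 + 300 = 1302 mol.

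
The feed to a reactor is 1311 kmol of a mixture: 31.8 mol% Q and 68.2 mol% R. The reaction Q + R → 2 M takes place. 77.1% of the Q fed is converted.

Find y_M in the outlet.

Q reacted = 0.771 × 416.9 = 321.4 kmol; ν_Q = −1, so ξ = 321.4/1 = 321.4 kmol.
Outlet amounts (n = n₀ + ν ξ):
  Q: 416.9 − 1(321.4) = 95.47
  R: 894.1 − 1(321.4) = 572.7
  M: 0 + 2(321.4) = 642.9
Total out = 1311 kmol; y_M = 642.9 / 1311 = 0.4904.

0.49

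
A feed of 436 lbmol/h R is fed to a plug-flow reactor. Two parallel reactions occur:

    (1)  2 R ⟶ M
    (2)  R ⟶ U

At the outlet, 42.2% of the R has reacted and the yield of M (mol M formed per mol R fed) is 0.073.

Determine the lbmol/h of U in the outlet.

120 lbmol/h

Yield of M: 1ξ₁ / 436 = 0.073 → ξ₁ = 31.83 lbmol/h.
Conversion of R: 2ξ₁ + 1ξ₂ = 0.422 × 436 = 184 → ξ₂ = 120.3 lbmol/h.
Outlet amounts (n = n₀ + Σ ν·ξ):
  R: 436 − 2(31.83) − 1(120.3) = 252
  M: 0 + 1(31.83) = 31.83
  U: 0 + 1(120.3) = 120.3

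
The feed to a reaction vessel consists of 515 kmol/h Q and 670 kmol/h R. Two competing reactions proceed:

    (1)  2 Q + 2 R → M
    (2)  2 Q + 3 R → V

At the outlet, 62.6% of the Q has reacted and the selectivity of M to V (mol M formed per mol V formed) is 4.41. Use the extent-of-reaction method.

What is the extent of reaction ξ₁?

ξ₁ = 131 kmol/h

Conversion of Q: Q consumed = 0.626 × 515 = 322.4 kmol/h = 2ξ₁ + 2ξ₂.
Selectivity: 1ξ₁ / (1ξ₂) = 4.41 → ξ₁ = 4.41 ξ₂.
Substitute: (2·4.41 + 2) ξ₂ = 322.4 → ξ₂ = 29.8 kmol/h, ξ₁ = 131.4 kmol/h.
Outlet amounts (n = n₀ + Σ ν·ξ):
  Q: 515 − 2(131.4) − 2(29.8) = 192.6
  R: 670 − 2(131.4) − 3(29.8) = 317.8
  M: 0 + 1(131.4) = 131.4
  V: 0 + 1(29.8) = 29.8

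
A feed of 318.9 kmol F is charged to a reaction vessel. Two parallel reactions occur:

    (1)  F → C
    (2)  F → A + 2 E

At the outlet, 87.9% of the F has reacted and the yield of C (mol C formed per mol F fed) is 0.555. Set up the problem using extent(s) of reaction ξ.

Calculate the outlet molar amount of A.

Yield of C: 1ξ₁ / 318.9 = 0.555 → ξ₁ = 177 kmol.
Conversion of F: 1ξ₁ + 1ξ₂ = 0.879 × 318.9 = 280.3 → ξ₂ = 103.3 kmol.
Outlet amounts (n = n₀ + Σ ν·ξ):
  F: 318.9 − 1(177) − 1(103.3) = 38.59
  C: 0 + 1(177) = 177
  A: 0 + 1(103.3) = 103.3
  E: 0 + 2(103.3) = 206.6

103 kmol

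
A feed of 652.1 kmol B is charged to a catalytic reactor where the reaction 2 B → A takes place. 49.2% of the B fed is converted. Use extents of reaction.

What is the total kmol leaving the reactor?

B reacted = 0.492 × 652.1 = 320.8 kmol; ν_B = −2, so ξ = 320.8/2 = 160.4 kmol.
Outlet amounts (n = n₀ + ν ξ):
  B: 652.1 − 2(160.4) = 331.3
  A: 0 + 1(160.4) = 160.4
Total out = 331.3 + 160.4 = 491.7 kmol.

492 kmol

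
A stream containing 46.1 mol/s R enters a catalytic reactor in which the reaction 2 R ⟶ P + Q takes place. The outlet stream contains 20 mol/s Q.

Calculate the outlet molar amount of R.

6.1 mol/s

For Q: n = n₀ + 1ξ → 20 = 0 + 1ξ, giving ξ = 20 mol/s.
Outlet amounts (n = n₀ + ν ξ):
  R: 46.1 − 2(20) = 6.1
  P: 0 + 1(20) = 20
  Q: 0 + 1(20) = 20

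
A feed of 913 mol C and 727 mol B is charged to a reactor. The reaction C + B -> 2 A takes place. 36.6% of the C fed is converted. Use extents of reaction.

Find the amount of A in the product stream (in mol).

668 mol

C reacted = 0.366 × 913 = 334.2 mol; ν_C = −1, so ξ = 334.2/1 = 334.2 mol.
Outlet amounts (n = n₀ + ν ξ):
  C: 913 − 1(334.2) = 578.8
  B: 727 − 1(334.2) = 392.8
  A: 0 + 2(334.2) = 668.3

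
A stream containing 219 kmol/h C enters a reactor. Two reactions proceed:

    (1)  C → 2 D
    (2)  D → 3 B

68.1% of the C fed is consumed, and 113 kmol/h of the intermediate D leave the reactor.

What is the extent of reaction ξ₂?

Conversion of C: C consumed = 1ξ₁ = 0.681 × 219 → ξ₁ = 149.1 kmol/h.
D balance: n_D = 0 + 2ξ₁ − 1ξ₂ = 113 → ξ₂ = (2·149.1 − 113)/1 = 185.3 kmol/h.
Outlet amounts (n = n₀ + Σ ν·ξ):
  C: 219 − 1(149.1) = 69.86
  D: 0 + 2(149.1) − 1(185.3) = 113
  B: 0 + 3(185.3) = 555.8

ξ₂ = 185 kmol/h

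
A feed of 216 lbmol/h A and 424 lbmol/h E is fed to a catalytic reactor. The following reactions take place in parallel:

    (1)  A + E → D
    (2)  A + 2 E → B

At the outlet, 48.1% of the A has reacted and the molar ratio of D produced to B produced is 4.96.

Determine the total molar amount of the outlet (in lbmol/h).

Conversion of A: A consumed = 0.481 × 216 = 103.9 lbmol/h = 1ξ₁ + 1ξ₂.
Selectivity: 1ξ₁ / (1ξ₂) = 4.96 → ξ₁ = 4.96 ξ₂.
Substitute: (1·4.96 + 1) ξ₂ = 103.9 → ξ₂ = 17.43 lbmol/h, ξ₁ = 86.46 lbmol/h.
Outlet amounts (n = n₀ + Σ ν·ξ):
  A: 216 − 1(86.46) − 1(17.43) = 112.1
  E: 424 − 1(86.46) − 2(17.43) = 302.7
  D: 0 + 1(86.46) = 86.46
  B: 0 + 1(17.43) = 17.43
Total out = 112.1 + 302.7 + 86.46 + 17.43 = 518.7 lbmol/h.

519 lbmol/h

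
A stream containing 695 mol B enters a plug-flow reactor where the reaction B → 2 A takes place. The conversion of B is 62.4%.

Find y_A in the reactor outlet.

0.768

B reacted = 0.624 × 695 = 433.7 mol; ν_B = −1, so ξ = 433.7/1 = 433.7 mol.
Outlet amounts (n = n₀ + ν ξ):
  B: 695 − 1(433.7) = 261.3
  A: 0 + 2(433.7) = 867.4
Total out = 1129 mol; y_A = 867.4 / 1129 = 0.7685.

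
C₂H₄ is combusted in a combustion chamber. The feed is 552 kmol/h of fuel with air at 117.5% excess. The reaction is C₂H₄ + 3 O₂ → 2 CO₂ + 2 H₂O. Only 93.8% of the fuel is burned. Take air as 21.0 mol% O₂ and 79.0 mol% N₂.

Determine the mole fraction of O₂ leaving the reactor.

Stoichiometric O₂ = 3 × 552 = 1656 kmol/h; O₂ fed = 1656 × 2.175 = 3602 kmol/h.
N₂ fed = 3602 × 79/21 = 13550 kmol/h.
Fuel reacted = 0.938 × 552 → ξ = 517.8 kmol/h.
Outlet (n = n₀ + ν ξ):
  C₂H₄: 552 − 1(517.8) = 34.22
  O₂: 3602 − 3(517.8) = 2048
  N₂: 13550 (inert)
  CO₂: 0 + 2(517.8) = 1036
  H₂O: 0 + 2(517.8) = 1036
Total out = 17700 kmol/h; y_O₂ = 2048 / 17700 = 0.1157.

0.116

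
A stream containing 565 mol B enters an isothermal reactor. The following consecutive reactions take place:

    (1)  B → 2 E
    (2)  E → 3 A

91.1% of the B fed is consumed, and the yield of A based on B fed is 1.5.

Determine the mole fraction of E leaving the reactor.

0.454

Conversion of B: B consumed = 1ξ₁ = 0.911 × 565 → ξ₁ = 514.7 mol.
Yield of A: 3ξ₂ / 565 = 1.5 → ξ₂ = 282.5 mol.
Outlet amounts (n = n₀ + Σ ν·ξ):
  B: 565 − 1(514.7) = 50.28
  E: 0 + 2(514.7) − 1(282.5) = 746.9
  A: 0 + 3(282.5) = 847.5
Total out = 1645 mol; y_E = 746.9 / 1645 = 0.4541.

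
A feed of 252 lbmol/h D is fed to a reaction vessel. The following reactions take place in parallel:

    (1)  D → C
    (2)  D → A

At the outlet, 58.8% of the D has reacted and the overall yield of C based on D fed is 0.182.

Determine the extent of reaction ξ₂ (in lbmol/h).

Yield of C: 1ξ₁ / 252 = 0.182 → ξ₁ = 45.86 lbmol/h.
Conversion of D: 1ξ₁ + 1ξ₂ = 0.588 × 252 = 148.2 → ξ₂ = 102.3 lbmol/h.
Outlet amounts (n = n₀ + Σ ν·ξ):
  D: 252 − 1(45.86) − 1(102.3) = 103.8
  C: 0 + 1(45.86) = 45.86
  A: 0 + 1(102.3) = 102.3

ξ₂ = 102 lbmol/h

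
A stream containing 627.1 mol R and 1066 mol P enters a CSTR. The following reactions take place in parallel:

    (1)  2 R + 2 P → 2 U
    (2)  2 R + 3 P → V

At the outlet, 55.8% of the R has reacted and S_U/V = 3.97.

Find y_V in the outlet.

0.0478

Conversion of R: R consumed = 0.558 × 627.1 = 349.9 mol = 2ξ₁ + 2ξ₂.
Selectivity: 2ξ₁ / (1ξ₂) = 3.97 → ξ₁ = 1.985 ξ₂.
Substitute: (2·1.985 + 2) ξ₂ = 349.9 → ξ₂ = 58.61 mol, ξ₁ = 116.3 mol.
Outlet amounts (n = n₀ + Σ ν·ξ):
  R: 627.1 − 2(116.3) − 2(58.61) = 277.2
  P: 1066 − 2(116.3) − 3(58.61) = 657.5
  U: 0 + 2(116.3) = 232.7
  V: 0 + 1(58.61) = 58.61
Total out = 1226 mol; y_V = 58.61 / 1226 = 0.04781.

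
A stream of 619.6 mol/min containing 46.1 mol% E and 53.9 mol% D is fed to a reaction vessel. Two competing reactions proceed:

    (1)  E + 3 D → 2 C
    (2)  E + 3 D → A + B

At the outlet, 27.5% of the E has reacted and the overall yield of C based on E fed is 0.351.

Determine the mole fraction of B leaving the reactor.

0.0615

Yield of C: 2ξ₁ / 285.6 = 0.351 → ξ₁ = 50.13 mol/min.
Conversion of E: 1ξ₁ + 1ξ₂ = 0.275 × 285.6 = 78.55 → ξ₂ = 28.42 mol/min.
Outlet amounts (n = n₀ + Σ ν·ξ):
  E: 285.6 − 1(50.13) − 1(28.42) = 207.1
  D: 334 − 3(50.13) − 3(28.42) = 98.32
  C: 0 + 2(50.13) = 100.3
  A: 0 + 1(28.42) = 28.42
  B: 0 + 1(28.42) = 28.42
Total out = 462.5 mol/min; y_B = 28.42 / 462.5 = 0.06145.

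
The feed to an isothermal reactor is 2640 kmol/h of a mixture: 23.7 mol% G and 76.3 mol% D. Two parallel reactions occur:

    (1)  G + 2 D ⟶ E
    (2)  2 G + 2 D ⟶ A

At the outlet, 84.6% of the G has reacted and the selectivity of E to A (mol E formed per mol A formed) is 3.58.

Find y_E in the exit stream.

Conversion of G: G consumed = 0.846 × 625.7 = 529.3 kmol/h = 1ξ₁ + 2ξ₂.
Selectivity: 1ξ₁ / (1ξ₂) = 3.58 → ξ₁ = 3.58 ξ₂.
Substitute: (1·3.58 + 2) ξ₂ = 529.3 → ξ₂ = 94.86 kmol/h, ξ₁ = 339.6 kmol/h.
Outlet amounts (n = n₀ + Σ ν·ξ):
  G: 625.7 − 1(339.6) − 2(94.86) = 96.35
  D: 2014 − 2(339.6) − 2(94.86) = 1145
  E: 0 + 1(339.6) = 339.6
  A: 0 + 1(94.86) = 94.86
Total out = 1676 kmol/h; y_E = 339.6 / 1676 = 0.2026.

0.203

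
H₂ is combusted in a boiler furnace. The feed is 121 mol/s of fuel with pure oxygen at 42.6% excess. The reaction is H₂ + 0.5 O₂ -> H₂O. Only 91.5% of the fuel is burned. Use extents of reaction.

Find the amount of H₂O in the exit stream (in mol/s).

111 mol/s

Stoichiometric O₂ = 0.5 × 121 = 60.5 mol/s; O₂ fed = 60.5 × 1.426 = 86.27 mol/s.
Fuel reacted = 0.915 × 121 → ξ = 110.7 mol/s.
Outlet (n = n₀ + ν ξ):
  H₂: 121 − 1(110.7) = 10.28
  O₂: 86.27 − 0.5(110.7) = 30.92
  H₂O: 0 + 1(110.7) = 110.7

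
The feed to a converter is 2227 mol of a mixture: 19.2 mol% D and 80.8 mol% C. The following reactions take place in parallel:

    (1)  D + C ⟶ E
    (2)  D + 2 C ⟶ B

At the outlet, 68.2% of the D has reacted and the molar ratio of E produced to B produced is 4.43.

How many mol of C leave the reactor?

Conversion of D: D consumed = 0.682 × 427.6 = 291.6 mol = 1ξ₁ + 1ξ₂.
Selectivity: 1ξ₁ / (1ξ₂) = 4.43 → ξ₁ = 4.43 ξ₂.
Substitute: (1·4.43 + 1) ξ₂ = 291.6 → ξ₂ = 53.7 mol, ξ₁ = 237.9 mol.
Outlet amounts (n = n₀ + Σ ν·ξ):
  D: 427.6 − 1(237.9) − 1(53.7) = 136
  C: 1799 − 1(237.9) − 2(53.7) = 1454
  E: 0 + 1(237.9) = 237.9
  B: 0 + 1(53.7) = 53.7

1450 mol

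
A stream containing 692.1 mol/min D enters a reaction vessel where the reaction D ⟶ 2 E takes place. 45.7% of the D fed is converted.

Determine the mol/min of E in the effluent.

633 mol/min

D reacted = 0.457 × 692.1 = 316.3 mol/min; ν_D = −1, so ξ = 316.3/1 = 316.3 mol/min.
Outlet amounts (n = n₀ + ν ξ):
  D: 692.1 − 1(316.3) = 375.8
  E: 0 + 2(316.3) = 632.6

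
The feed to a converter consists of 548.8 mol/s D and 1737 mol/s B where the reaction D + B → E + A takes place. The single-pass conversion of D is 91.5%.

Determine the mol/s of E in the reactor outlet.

502 mol/s

D reacted = 0.915 × 548.8 = 502.2 mol/s; ν_D = −1, so ξ = 502.2/1 = 502.2 mol/s.
Outlet amounts (n = n₀ + ν ξ):
  D: 548.8 − 1(502.2) = 46.65
  B: 1737 − 1(502.2) = 1235
  E: 0 + 1(502.2) = 502.2
  A: 0 + 1(502.2) = 502.2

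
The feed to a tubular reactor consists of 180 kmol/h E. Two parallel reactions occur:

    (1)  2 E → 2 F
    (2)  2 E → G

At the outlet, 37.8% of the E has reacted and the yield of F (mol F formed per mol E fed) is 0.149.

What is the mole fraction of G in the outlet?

0.129

Yield of F: 2ξ₁ / 180 = 0.149 → ξ₁ = 13.41 kmol/h.
Conversion of E: 2ξ₁ + 2ξ₂ = 0.378 × 180 = 68.04 → ξ₂ = 20.61 kmol/h.
Outlet amounts (n = n₀ + Σ ν·ξ):
  E: 180 − 2(13.41) − 2(20.61) = 112
  F: 0 + 2(13.41) = 26.82
  G: 0 + 1(20.61) = 20.61
Total out = 159.4 kmol/h; y_G = 20.61 / 159.4 = 0.1293.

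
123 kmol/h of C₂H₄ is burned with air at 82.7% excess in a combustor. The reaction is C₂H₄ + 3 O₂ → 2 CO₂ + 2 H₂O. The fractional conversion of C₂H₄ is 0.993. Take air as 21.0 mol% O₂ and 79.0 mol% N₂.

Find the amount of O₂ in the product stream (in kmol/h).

308 kmol/h

Stoichiometric O₂ = 3 × 123 = 369 kmol/h; O₂ fed = 369 × 1.827 = 674.2 kmol/h.
N₂ fed = 674.2 × 79/21 = 2536 kmol/h.
Fuel reacted = 0.993 × 123 → ξ = 122.1 kmol/h.
Outlet (n = n₀ + ν ξ):
  C₂H₄: 123 − 1(122.1) = 0.861
  O₂: 674.2 − 3(122.1) = 307.7
  N₂: 2536 (inert)
  CO₂: 0 + 2(122.1) = 244.3
  H₂O: 0 + 2(122.1) = 244.3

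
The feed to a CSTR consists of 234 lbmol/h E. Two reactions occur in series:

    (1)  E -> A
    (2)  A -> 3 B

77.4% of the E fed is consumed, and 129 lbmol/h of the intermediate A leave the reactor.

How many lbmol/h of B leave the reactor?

Conversion of E: E consumed = 1ξ₁ = 0.774 × 234 → ξ₁ = 181.1 lbmol/h.
A balance: n_A = 0 + 1ξ₁ − 1ξ₂ = 129 → ξ₂ = (1·181.1 − 129)/1 = 52.12 lbmol/h.
Outlet amounts (n = n₀ + Σ ν·ξ):
  E: 234 − 1(181.1) = 52.88
  A: 0 + 1(181.1) − 1(52.12) = 129
  B: 0 + 3(52.12) = 156.3

156 lbmol/h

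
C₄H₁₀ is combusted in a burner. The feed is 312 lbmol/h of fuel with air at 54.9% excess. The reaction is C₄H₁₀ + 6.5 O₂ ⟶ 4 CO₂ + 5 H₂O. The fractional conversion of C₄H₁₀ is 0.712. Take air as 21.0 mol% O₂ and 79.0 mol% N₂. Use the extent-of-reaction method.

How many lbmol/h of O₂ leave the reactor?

Stoichiometric O₂ = 6.5 × 312 = 2028 lbmol/h; O₂ fed = 2028 × 1.549 = 3141 lbmol/h.
N₂ fed = 3141 × 79/21 = 11820 lbmol/h.
Fuel reacted = 0.712 × 312 → ξ = 222.1 lbmol/h.
Outlet (n = n₀ + ν ξ):
  C₄H₁₀: 312 − 1(222.1) = 89.86
  O₂: 3141 − 6.5(222.1) = 1697
  N₂: 11820 (inert)
  CO₂: 0 + 4(222.1) = 888.6
  H₂O: 0 + 5(222.1) = 1111

1700 lbmol/h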